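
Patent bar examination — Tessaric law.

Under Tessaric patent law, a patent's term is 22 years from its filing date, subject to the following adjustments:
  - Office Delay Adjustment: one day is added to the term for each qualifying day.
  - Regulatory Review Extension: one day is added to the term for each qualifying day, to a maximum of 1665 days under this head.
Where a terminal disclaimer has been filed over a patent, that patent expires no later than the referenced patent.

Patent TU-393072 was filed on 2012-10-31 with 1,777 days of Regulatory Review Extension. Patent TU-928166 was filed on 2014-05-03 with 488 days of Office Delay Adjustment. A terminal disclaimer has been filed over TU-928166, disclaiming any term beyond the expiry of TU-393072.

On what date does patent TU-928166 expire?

2037-09-03

Natural term of TU-928166:
  Base: filing + 22 years → 3 May 2036.
  Office Delay Adjustment: +488 days → 3 September 2037.
Expiry of referenced patent TU-393072:
  Base: filing + 22 years → 31 October 2034.
  Regulatory Review Extension: 1777 days claimed exceeds the 1665-day cap, so +1665 days → 23 May 2039.
Terminal disclaimer: TU-928166 expires on the earlier of 3 September 2037 and 23 May 2039.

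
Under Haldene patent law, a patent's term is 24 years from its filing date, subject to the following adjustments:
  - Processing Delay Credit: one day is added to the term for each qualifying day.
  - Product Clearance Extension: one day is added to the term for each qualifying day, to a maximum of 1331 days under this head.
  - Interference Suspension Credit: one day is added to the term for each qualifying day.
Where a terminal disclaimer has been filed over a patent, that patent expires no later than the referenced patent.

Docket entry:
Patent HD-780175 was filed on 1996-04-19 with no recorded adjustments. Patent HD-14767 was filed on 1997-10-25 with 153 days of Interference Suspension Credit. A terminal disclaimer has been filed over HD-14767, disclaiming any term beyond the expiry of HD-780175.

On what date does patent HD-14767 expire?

Natural term of HD-14767:
  Base: filing + 24 years → 25 October 2021.
  Interference Suspension Credit: +153 days → 27 March 2022.
Expiry of referenced patent HD-780175:
  Base: filing + 24 years → 19 April 2020.
Terminal disclaimer: HD-14767 expires on the earlier of 27 March 2022 and 19 April 2020.

2020-04-19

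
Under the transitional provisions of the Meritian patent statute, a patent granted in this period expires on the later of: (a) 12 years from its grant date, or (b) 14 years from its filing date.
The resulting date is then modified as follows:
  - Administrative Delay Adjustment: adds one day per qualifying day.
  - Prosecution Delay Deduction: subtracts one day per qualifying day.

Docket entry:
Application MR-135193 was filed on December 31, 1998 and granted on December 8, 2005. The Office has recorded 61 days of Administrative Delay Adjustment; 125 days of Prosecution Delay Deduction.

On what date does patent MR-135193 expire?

October 5, 2017

(a) grant + 12 years → 8 December 2017.
(b) filing + 14 years → 31 December 2012.
Later of the two: 8 December 2017.
Administrative Delay Adjustment: +61 days → 7 February 2018.
Prosecution Delay Deduction: −125 days → 5 October 2017.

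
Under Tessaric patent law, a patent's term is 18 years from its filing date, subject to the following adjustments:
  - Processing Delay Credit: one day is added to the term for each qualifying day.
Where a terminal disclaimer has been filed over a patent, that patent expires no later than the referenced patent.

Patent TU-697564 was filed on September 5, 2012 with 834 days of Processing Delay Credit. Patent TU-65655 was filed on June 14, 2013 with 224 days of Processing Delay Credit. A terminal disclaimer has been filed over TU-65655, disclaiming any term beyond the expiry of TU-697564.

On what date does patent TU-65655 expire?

Natural term of TU-65655:
  Base: filing + 18 years → 14 June 2031.
  Processing Delay Credit: +224 days → 24 January 2032.
Expiry of referenced patent TU-697564:
  Base: filing + 18 years → 5 September 2030.
  Processing Delay Credit: +834 days → 17 December 2032.
Terminal disclaimer: TU-65655 expires on the earlier of 24 January 2032 and 17 December 2032.

January 24, 2032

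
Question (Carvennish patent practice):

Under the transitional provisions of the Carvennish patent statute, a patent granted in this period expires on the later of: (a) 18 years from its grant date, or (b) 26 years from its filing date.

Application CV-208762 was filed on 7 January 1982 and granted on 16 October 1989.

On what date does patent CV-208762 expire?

(a) grant + 18 years → 16 October 2007.
(b) filing + 26 years → 7 January 2008.
Later of the two: 7 January 2008.

2008-01-07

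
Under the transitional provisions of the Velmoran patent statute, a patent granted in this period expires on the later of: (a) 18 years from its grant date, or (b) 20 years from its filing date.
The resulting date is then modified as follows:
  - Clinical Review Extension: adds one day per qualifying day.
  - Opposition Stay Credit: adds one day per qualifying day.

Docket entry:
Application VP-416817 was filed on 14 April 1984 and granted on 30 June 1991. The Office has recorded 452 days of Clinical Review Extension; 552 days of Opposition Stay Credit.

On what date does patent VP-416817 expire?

2012-03-30

(a) grant + 18 years → 30 June 2009.
(b) filing + 20 years → 14 April 2004.
Later of the two: 30 June 2009.
Clinical Review Extension: +452 days → 25 September 2010.
Opposition Stay Credit: +552 days → 30 March 2012.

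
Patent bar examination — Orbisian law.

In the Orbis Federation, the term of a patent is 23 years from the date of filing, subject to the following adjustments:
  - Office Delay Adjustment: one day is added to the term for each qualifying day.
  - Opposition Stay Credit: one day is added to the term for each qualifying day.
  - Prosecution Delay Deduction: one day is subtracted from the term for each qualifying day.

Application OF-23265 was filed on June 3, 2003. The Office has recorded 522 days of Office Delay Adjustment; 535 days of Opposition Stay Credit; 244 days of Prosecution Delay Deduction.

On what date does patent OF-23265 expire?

Base term: filing date + 23 years → 3 June 2026.
Office Delay Adjustment: +522 days → 7 November 2027.
Opposition Stay Credit: +535 days → 25 April 2029.
Prosecution Delay Deduction: −244 days → 24 August 2028.

2028-08-24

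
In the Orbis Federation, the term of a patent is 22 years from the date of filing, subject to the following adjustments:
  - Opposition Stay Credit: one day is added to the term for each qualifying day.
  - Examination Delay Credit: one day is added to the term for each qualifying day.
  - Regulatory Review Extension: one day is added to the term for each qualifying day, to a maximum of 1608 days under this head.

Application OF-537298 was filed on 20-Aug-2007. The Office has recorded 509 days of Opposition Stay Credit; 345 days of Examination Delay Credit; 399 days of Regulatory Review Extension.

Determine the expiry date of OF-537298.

2033-01-24

Base term: filing date + 22 years → 20 August 2029.
Opposition Stay Credit: +509 days → 11 January 2031.
Examination Delay Credit: +345 days → 22 December 2031.
Regulatory Review Extension: 399 days (within the 1608-day cap) → +399 days → 24 January 2033.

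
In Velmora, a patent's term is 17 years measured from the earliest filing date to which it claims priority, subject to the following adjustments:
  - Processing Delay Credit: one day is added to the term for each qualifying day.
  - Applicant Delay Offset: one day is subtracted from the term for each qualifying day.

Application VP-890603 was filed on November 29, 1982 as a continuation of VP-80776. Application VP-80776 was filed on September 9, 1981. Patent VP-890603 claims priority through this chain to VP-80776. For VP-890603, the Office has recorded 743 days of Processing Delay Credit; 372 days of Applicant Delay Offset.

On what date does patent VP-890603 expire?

Earliest priority filing: 9 September 1981.
Base term: 9 September 1981 + 17 years → 9 September 1998.
Processing Delay Credit: +743 days → 21 September 2000.
Applicant Delay Offset: −372 days → 15 September 1999.

September 15, 1999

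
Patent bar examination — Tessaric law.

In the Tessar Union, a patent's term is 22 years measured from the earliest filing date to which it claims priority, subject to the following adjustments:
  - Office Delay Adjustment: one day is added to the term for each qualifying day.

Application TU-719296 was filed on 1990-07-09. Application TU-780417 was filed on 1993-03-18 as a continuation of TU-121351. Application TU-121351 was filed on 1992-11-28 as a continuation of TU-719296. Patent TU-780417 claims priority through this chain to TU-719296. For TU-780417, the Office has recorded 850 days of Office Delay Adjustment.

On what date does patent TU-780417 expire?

November 6, 2014

Earliest priority filing: 9 July 1990.
Base term: 9 July 1990 + 22 years → 9 July 2012.
Office Delay Adjustment: +850 days → 6 November 2014.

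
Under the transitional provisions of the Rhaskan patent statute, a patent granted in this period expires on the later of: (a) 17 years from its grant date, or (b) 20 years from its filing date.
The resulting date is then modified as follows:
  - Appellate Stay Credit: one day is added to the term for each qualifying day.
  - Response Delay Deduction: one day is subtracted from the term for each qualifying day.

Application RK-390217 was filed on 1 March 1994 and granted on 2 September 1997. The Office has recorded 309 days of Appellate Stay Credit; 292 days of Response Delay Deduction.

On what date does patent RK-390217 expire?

2014-09-19

(a) grant + 17 years → 2 September 2014.
(b) filing + 20 years → 1 March 2014.
Later of the two: 2 September 2014.
Appellate Stay Credit: +309 days → 8 July 2015.
Response Delay Deduction: −292 days → 19 September 2014.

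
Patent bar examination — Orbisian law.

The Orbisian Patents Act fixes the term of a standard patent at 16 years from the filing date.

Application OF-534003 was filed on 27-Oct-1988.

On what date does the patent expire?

2004-10-27

Filing date + 16 years → 27 October 2004.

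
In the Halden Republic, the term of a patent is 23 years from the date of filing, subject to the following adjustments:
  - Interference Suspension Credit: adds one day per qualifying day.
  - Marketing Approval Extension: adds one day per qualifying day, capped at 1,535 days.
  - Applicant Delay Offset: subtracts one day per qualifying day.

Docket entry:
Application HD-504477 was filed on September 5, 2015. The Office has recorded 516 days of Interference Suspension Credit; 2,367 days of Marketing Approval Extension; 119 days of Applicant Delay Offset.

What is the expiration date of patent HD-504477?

December 20, 2043

Base term: filing date + 23 years → 5 September 2038.
Interference Suspension Credit: +516 days → 3 February 2040.
Marketing Approval Extension: 2367 days claimed exceeds the 1535-day cap, so +1535 days → 17 April 2044.
Applicant Delay Offset: −119 days → 20 December 2043.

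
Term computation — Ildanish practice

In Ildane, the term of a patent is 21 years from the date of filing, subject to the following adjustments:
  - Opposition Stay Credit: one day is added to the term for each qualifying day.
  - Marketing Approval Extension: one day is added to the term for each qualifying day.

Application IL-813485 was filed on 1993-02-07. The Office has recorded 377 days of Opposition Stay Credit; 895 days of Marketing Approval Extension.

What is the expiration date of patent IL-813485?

2017-08-02

Base term: filing date + 21 years → 7 February 2014.
Opposition Stay Credit: +377 days → 19 February 2015.
Marketing Approval Extension: +895 days → 2 August 2017.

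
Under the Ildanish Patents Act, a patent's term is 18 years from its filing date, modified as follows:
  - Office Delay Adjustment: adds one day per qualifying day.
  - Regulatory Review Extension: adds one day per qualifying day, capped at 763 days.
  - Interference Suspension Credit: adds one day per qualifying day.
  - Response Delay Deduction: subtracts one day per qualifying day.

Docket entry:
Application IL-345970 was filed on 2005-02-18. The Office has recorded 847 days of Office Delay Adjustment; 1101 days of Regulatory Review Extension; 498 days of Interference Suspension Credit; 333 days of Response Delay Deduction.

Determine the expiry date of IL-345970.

Base term: filing date + 18 years → 18 February 2023.
Office Delay Adjustment: +847 days → 14 June 2025.
Regulatory Review Extension: 1101 days claimed exceeds the 763-day cap, so +763 days → 17 July 2027.
Interference Suspension Credit: +498 days → 26 November 2028.
Response Delay Deduction: −333 days → 29 December 2027.

December 29, 2027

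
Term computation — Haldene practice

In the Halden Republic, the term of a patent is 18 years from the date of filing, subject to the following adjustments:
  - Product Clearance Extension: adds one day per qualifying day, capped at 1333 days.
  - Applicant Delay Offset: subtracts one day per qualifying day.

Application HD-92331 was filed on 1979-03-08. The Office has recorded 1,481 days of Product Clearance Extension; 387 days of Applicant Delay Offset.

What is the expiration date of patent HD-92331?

1999-10-10

Base term: filing date + 18 years → 8 March 1997.
Product Clearance Extension: 1481 days claimed exceeds the 1333-day cap, so +1333 days → 31 October 2000.
Applicant Delay Offset: −387 days → 10 October 1999.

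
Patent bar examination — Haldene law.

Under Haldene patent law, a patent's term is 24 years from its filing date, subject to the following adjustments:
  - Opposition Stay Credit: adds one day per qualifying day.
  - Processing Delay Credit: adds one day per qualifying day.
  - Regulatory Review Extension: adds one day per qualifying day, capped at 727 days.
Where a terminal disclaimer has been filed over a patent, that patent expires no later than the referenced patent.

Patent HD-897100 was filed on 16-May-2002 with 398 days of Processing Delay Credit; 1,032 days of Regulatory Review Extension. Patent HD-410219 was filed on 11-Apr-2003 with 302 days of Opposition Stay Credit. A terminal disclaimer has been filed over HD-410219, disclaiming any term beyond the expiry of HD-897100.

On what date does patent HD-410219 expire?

Natural term of HD-410219:
  Base: filing + 24 years → 11 April 2027.
  Opposition Stay Credit: +302 days → 7 February 2028.
Expiry of referenced patent HD-897100:
  Base: filing + 24 years → 16 May 2026.
  Processing Delay Credit: +398 days → 18 June 2027.
  Regulatory Review Extension: 1032 days claimed exceeds the 727-day cap, so +727 days → 14 June 2029.
Terminal disclaimer: HD-410219 expires on the earlier of 7 February 2028 and 14 June 2029.

2028-02-07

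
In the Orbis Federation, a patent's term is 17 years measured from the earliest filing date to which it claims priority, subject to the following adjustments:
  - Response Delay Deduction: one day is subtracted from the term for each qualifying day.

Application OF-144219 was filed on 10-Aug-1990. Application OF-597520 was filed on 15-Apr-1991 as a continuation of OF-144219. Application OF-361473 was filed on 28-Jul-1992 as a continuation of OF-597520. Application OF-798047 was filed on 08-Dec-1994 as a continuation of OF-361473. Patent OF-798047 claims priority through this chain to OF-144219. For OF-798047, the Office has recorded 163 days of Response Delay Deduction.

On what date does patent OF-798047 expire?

February 28, 2007

Earliest priority filing: 10 August 1990.
Base term: 10 August 1990 + 17 years → 10 August 2007.
Response Delay Deduction: −163 days → 28 February 2007.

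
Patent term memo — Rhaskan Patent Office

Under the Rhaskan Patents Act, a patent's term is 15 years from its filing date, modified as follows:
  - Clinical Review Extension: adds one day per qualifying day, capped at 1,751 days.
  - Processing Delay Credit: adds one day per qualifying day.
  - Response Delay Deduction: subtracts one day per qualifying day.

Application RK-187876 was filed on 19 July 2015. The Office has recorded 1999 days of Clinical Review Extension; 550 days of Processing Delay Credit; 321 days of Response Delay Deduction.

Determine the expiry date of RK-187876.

2035-12-20

Base term: filing date + 15 years → 19 July 2030.
Clinical Review Extension: 1999 days claimed exceeds the 1751-day cap, so +1751 days → 5 May 2035.
Processing Delay Credit: +550 days → 5 November 2036.
Response Delay Deduction: −321 days → 20 December 2035.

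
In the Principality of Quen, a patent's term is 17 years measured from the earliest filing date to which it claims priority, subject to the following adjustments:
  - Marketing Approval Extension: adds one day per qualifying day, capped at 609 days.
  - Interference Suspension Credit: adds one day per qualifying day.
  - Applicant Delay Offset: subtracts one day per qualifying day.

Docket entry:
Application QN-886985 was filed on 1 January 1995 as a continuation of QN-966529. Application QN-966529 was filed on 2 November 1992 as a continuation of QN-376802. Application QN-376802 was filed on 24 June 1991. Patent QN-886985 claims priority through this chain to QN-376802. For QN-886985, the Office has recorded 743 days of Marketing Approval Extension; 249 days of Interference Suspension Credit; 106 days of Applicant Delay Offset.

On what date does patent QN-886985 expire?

July 16, 2010

Earliest priority filing: 24 June 1991.
Base term: 24 June 1991 + 17 years → 24 June 2008.
Marketing Approval Extension: 743 days claimed exceeds the 609-day cap, so +609 days → 23 February 2010.
Interference Suspension Credit: +249 days → 30 October 2010.
Applicant Delay Offset: −106 days → 16 July 2010.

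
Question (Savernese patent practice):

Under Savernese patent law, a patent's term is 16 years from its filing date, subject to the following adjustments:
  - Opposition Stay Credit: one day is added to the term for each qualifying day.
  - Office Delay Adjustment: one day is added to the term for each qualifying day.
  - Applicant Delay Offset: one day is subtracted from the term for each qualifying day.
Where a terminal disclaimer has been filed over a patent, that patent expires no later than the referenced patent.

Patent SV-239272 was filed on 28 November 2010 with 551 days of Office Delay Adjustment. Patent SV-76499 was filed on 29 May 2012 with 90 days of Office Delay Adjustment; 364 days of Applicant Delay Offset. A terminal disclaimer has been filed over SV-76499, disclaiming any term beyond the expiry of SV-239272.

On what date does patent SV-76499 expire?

2027-08-29

Natural term of SV-76499:
  Base: filing + 16 years → 29 May 2028.
  Office Delay Adjustment: +90 days → 27 August 2028.
  Applicant Delay Offset: −364 days → 29 August 2027.
Expiry of referenced patent SV-239272:
  Base: filing + 16 years → 28 November 2026.
  Office Delay Adjustment: +551 days → 1 June 2028.
Terminal disclaimer: SV-76499 expires on the earlier of 29 August 2027 and 1 June 2028.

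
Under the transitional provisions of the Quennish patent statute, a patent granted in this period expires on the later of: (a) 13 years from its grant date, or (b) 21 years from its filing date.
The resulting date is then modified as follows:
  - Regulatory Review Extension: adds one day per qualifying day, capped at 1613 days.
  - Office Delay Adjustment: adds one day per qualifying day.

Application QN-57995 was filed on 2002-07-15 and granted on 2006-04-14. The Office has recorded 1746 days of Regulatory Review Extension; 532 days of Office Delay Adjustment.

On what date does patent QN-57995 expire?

May 29, 2029

(a) grant + 13 years → 14 April 2019.
(b) filing + 21 years → 15 July 2023.
Later of the two: 15 July 2023.
Regulatory Review Extension: 1746 days claimed exceeds the 1613-day cap, so +1613 days → 14 December 2027.
Office Delay Adjustment: +532 days → 29 May 2029.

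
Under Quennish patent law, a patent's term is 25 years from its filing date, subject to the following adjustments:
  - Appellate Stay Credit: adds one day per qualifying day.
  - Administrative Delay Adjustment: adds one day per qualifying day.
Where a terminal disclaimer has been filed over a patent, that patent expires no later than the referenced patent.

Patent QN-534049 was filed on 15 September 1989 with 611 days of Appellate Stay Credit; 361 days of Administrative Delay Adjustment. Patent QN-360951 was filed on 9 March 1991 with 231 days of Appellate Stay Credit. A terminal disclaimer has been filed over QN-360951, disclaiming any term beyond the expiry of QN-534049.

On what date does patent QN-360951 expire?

Natural term of QN-360951:
  Base: filing + 25 years → 9 March 2016.
  Appellate Stay Credit: +231 days → 26 October 2016.
Expiry of referenced patent QN-534049:
  Base: filing + 25 years → 15 September 2014.
  Appellate Stay Credit: +611 days → 18 May 2016.
  Administrative Delay Adjustment: +361 days → 14 May 2017.
Terminal disclaimer: QN-360951 expires on the earlier of 26 October 2016 and 14 May 2017.

2016-10-26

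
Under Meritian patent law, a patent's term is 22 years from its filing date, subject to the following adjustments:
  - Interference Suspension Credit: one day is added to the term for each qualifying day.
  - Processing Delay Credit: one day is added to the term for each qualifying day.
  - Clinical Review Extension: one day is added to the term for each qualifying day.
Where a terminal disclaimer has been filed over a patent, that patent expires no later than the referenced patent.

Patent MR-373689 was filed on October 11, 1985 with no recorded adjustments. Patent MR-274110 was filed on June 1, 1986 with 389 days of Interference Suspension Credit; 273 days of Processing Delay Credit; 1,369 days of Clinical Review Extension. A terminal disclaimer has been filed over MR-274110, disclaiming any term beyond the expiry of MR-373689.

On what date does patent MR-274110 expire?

October 11, 2007

Natural term of MR-274110:
  Base: filing + 22 years → 1 June 2008.
  Interference Suspension Credit: +389 days → 25 June 2009.
  Processing Delay Credit: +273 days → 25 March 2010.
  Clinical Review Extension: +1369 days → 23 December 2013.
Expiry of referenced patent MR-373689:
  Base: filing + 22 years → 11 October 2007.
Terminal disclaimer: MR-274110 expires on the earlier of 23 December 2013 and 11 October 2007.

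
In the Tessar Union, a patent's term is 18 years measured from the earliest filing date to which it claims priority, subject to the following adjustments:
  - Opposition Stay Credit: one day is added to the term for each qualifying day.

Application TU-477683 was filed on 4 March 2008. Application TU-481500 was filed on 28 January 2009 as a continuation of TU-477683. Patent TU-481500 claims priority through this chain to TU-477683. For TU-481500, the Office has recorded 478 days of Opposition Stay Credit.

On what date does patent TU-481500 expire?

2027-06-25

Earliest priority filing: 4 March 2008.
Base term: 4 March 2008 + 18 years → 4 March 2026.
Opposition Stay Credit: +478 days → 25 June 2027.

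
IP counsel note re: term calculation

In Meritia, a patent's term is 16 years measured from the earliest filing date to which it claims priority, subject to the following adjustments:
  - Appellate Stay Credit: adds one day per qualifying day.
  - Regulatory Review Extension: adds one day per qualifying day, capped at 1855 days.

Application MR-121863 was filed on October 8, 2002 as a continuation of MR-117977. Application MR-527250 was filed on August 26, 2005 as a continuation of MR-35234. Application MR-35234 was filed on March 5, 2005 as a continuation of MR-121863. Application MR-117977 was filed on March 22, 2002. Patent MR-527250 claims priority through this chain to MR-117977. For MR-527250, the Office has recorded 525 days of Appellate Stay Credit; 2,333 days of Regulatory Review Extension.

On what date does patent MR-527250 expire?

Earliest priority filing: 22 March 2002.
Base term: 22 March 2002 + 16 years → 22 March 2018.
Appellate Stay Credit: +525 days → 29 August 2019.
Regulatory Review Extension: 2333 days claimed exceeds the 1855-day cap, so +1855 days → 26 September 2024.

2024-09-26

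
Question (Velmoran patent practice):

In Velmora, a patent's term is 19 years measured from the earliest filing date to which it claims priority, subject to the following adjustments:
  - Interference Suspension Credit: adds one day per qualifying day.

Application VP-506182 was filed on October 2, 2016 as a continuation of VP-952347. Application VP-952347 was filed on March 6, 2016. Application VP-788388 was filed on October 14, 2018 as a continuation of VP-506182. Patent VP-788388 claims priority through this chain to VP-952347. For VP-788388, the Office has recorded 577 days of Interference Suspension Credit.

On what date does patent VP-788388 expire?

Earliest priority filing: 6 March 2016.
Base term: 6 March 2016 + 19 years → 6 March 2035.
Interference Suspension Credit: +577 days → 3 October 2036.

2036-10-03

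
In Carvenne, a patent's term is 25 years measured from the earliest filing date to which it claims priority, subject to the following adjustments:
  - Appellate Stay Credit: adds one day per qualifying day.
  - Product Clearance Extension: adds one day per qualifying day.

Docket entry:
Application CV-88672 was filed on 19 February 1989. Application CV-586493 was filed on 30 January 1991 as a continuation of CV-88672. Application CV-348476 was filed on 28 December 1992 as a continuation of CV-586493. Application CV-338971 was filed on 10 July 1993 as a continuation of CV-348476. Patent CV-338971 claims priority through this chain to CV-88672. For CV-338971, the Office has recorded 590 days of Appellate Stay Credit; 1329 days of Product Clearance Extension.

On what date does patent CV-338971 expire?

Earliest priority filing: 19 February 1989.
Base term: 19 February 1989 + 25 years → 19 February 2014.
Appellate Stay Credit: +590 days → 2 October 2015.
Product Clearance Extension: +1329 days → 23 May 2019.

May 23, 2019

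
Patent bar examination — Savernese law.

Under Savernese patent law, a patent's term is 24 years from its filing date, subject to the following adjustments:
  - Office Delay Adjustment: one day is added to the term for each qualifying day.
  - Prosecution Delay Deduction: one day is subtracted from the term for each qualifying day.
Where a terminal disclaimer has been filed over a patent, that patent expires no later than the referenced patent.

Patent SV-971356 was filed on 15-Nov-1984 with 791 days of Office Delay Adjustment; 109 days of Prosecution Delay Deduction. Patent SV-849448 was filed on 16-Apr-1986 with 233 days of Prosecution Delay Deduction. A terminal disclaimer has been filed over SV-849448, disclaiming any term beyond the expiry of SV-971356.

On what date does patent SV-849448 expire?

2009-08-26

Natural term of SV-849448:
  Base: filing + 24 years → 16 April 2010.
  Prosecution Delay Deduction: −233 days → 26 August 2009.
Expiry of referenced patent SV-971356:
  Base: filing + 24 years → 15 November 2008.
  Office Delay Adjustment: +791 days → 15 January 2011.
  Prosecution Delay Deduction: −109 days → 28 September 2010.
Terminal disclaimer: SV-849448 expires on the earlier of 26 August 2009 and 28 September 2010.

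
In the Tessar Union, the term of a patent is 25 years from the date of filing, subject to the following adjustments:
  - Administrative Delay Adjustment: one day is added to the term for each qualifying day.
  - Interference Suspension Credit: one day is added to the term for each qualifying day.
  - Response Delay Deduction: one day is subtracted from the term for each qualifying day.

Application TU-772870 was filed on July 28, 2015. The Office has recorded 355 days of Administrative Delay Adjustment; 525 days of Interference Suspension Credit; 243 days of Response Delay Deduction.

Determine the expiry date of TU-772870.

Base term: filing date + 25 years → 28 July 2040.
Administrative Delay Adjustment: +355 days → 18 July 2041.
Interference Suspension Credit: +525 days → 25 December 2042.
Response Delay Deduction: −243 days → 26 April 2042.

April 26, 2042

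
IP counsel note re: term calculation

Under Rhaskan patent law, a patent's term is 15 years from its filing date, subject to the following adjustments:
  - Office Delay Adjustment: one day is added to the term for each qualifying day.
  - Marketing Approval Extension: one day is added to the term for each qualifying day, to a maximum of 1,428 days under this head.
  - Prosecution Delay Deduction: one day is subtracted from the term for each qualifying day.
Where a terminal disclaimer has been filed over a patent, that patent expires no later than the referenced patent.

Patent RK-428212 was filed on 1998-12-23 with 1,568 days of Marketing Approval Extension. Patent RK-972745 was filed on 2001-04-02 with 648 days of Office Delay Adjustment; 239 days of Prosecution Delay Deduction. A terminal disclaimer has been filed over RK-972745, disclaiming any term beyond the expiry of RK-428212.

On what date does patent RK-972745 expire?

2017-05-16

Natural term of RK-972745:
  Base: filing + 15 years → 2 April 2016.
  Office Delay Adjustment: +648 days → 10 January 2018.
  Prosecution Delay Deduction: −239 days → 16 May 2017.
Expiry of referenced patent RK-428212:
  Base: filing + 15 years → 23 December 2013.
  Marketing Approval Extension: 1568 days claimed exceeds the 1428-day cap, so +1428 days → 20 November 2017.
Terminal disclaimer: RK-972745 expires on the earlier of 16 May 2017 and 20 November 2017.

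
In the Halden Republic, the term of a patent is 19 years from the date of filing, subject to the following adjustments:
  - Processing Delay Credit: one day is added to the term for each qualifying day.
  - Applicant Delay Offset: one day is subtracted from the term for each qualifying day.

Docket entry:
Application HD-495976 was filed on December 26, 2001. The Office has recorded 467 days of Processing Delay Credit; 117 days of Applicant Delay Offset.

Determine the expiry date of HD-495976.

Base term: filing date + 19 years → 26 December 2020.
Processing Delay Credit: +467 days → 7 April 2022.
Applicant Delay Offset: −117 days → 11 December 2021.

December 11, 2021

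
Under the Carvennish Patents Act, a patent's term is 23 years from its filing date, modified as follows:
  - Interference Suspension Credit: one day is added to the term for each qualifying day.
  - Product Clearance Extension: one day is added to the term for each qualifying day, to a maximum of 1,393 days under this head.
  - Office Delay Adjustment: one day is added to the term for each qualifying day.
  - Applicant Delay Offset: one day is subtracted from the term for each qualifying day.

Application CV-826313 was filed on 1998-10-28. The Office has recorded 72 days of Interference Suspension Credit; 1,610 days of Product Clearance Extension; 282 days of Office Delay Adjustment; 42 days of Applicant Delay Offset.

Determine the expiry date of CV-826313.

Base term: filing date + 23 years → 28 October 2021.
Interference Suspension Credit: +72 days → 8 January 2022.
Product Clearance Extension: 1610 days claimed exceeds the 1393-day cap, so +1393 days → 1 November 2025.
Office Delay Adjustment: +282 days → 10 August 2026.
Applicant Delay Offset: −42 days → 29 June 2026.

2026-06-29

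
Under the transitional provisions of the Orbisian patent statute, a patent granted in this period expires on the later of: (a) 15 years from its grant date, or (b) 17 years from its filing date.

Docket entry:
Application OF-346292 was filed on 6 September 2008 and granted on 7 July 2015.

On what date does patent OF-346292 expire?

(a) grant + 15 years → 7 July 2030.
(b) filing + 17 years → 6 September 2025.
Later of the two: 7 July 2030.

July 7, 2030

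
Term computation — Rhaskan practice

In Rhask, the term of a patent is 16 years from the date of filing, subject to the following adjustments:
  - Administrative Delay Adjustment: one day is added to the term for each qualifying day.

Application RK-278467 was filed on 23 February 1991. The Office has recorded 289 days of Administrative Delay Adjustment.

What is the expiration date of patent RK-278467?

2007-12-09

Base term: filing date + 16 years → 23 February 2007.
Administrative Delay Adjustment: +289 days → 9 December 2007.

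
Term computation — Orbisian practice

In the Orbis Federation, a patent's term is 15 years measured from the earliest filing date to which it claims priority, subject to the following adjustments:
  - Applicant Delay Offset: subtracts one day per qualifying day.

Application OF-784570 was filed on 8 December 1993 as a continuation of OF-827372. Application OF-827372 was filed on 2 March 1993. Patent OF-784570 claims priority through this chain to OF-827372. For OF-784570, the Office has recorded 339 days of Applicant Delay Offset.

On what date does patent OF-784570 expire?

Earliest priority filing: 2 March 1993.
Base term: 2 March 1993 + 15 years → 2 March 2008.
Applicant Delay Offset: −339 days → 29 March 2007.

2007-03-29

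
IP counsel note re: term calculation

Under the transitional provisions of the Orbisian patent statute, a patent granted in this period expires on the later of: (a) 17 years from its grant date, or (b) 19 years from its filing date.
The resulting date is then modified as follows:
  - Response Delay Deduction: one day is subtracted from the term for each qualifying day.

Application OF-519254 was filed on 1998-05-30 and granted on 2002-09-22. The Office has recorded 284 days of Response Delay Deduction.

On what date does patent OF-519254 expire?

December 12, 2018

(a) grant + 17 years → 22 September 2019.
(b) filing + 19 years → 30 May 2017.
Later of the two: 22 September 2019.
Response Delay Deduction: −284 days → 12 December 2018.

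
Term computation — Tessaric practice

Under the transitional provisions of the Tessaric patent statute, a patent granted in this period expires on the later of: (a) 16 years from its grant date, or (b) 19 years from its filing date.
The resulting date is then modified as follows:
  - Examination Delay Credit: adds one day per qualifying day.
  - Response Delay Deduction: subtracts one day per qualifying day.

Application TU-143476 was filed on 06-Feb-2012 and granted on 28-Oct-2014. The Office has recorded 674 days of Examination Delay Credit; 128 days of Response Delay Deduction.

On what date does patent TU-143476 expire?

(a) grant + 16 years → 28 October 2030.
(b) filing + 19 years → 6 February 2031.
Later of the two: 6 February 2031.
Examination Delay Credit: +674 days → 11 December 2032.
Response Delay Deduction: −128 days → 5 August 2032.

2032-08-05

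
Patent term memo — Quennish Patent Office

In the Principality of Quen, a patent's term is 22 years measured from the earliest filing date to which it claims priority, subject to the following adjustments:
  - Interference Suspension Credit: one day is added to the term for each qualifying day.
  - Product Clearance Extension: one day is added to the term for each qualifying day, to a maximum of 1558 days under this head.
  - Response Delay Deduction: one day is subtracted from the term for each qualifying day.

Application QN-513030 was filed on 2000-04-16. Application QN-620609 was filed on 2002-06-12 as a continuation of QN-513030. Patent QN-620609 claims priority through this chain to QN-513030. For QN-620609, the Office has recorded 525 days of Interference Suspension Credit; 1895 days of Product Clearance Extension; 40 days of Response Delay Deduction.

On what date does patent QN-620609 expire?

Earliest priority filing: 16 April 2000.
Base term: 16 April 2000 + 22 years → 16 April 2022.
Interference Suspension Credit: +525 days → 23 September 2023.
Product Clearance Extension: 1895 days claimed exceeds the 1558-day cap, so +1558 days → 29 December 2027.
Response Delay Deduction: −40 days → 19 November 2027.

November 19, 2027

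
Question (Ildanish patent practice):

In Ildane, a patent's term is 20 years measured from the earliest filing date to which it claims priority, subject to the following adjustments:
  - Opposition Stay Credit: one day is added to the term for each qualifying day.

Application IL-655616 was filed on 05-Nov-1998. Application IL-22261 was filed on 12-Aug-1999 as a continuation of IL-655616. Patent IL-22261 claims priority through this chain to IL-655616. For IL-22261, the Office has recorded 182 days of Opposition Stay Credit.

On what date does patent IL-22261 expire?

May 6, 2019

Earliest priority filing: 5 November 1998.
Base term: 5 November 1998 + 20 years → 5 November 2018.
Opposition Stay Credit: +182 days → 6 May 2019.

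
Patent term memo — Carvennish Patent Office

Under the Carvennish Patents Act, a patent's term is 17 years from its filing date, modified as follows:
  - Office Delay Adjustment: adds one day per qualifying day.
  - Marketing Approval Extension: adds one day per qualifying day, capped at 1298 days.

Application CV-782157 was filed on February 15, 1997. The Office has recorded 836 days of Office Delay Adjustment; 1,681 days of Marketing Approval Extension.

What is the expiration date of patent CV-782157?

Base term: filing date + 17 years → 15 February 2014.
Office Delay Adjustment: +836 days → 31 May 2016.
Marketing Approval Extension: 1681 days claimed exceeds the 1298-day cap, so +1298 days → 20 December 2019.

December 20, 2019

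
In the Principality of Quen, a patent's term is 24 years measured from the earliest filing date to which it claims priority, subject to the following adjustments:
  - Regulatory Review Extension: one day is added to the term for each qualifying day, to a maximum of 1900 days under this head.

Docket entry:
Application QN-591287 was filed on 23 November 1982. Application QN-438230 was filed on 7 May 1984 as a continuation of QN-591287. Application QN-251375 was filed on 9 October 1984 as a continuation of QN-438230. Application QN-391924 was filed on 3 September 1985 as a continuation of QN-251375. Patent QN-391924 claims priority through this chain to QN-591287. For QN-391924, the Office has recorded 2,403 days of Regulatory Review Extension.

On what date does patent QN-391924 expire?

Earliest priority filing: 23 November 1982.
Base term: 23 November 1982 + 24 years → 23 November 2006.
Regulatory Review Extension: 2403 days claimed exceeds the 1900-day cap, so +1900 days → 5 February 2012.

2012-02-05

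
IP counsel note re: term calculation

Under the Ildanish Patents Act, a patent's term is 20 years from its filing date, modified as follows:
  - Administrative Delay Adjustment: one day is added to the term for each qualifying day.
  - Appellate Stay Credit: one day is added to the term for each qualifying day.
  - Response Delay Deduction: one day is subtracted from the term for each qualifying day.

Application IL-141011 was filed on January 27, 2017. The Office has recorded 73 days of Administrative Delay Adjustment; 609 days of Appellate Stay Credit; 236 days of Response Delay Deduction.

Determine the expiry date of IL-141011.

Base term: filing date + 20 years → 27 January 2037.
Administrative Delay Adjustment: +73 days → 10 April 2037.
Appellate Stay Credit: +609 days → 10 December 2038.
Response Delay Deduction: −236 days → 18 April 2038.

April 18, 2038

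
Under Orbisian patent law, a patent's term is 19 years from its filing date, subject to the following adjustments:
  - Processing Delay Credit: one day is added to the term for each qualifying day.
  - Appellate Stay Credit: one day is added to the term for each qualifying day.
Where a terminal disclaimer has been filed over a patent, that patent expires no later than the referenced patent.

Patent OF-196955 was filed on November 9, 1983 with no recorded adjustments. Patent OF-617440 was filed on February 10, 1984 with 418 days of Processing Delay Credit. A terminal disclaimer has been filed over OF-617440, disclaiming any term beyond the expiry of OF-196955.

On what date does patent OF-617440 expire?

November 9, 2002

Natural term of OF-617440:
  Base: filing + 19 years → 10 February 2003.
  Processing Delay Credit: +418 days → 3 April 2004.
Expiry of referenced patent OF-196955:
  Base: filing + 19 years → 9 November 2002.
Terminal disclaimer: OF-617440 expires on the earlier of 3 April 2004 and 9 November 2002.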